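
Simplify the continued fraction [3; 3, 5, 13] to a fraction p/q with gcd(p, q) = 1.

Use the convergent recurrence hₖ = aₖ·hₖ₋₁ + hₖ₋₂ (and likewise for the denominators kₖ):
a_0 = 3: 3/1
a_1 = 3: 10/3
a_2 = 5: 53/16
a_3 = 13: 699/211

699/211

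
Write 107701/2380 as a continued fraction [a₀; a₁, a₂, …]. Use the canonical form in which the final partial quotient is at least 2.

107701 = 45·2380 + 601, so a_0 = 45
2380 = 3·601 + 577, so a_1 = 3
601 = 1·577 + 24, so a_2 = 1
577 = 24·24 + 1, so a_3 = 24
24 = 24·1 + 0, so a_4 = 24

[45; 3, 1, 24, 24]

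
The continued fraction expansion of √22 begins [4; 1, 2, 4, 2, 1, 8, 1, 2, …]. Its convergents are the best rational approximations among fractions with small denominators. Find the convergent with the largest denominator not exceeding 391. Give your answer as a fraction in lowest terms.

a_0 = 4: 4/1  (≤ bound)
a_1 = 1: 5/1  (≤ bound)
a_2 = 2: 14/3  (≤ bound)
a_3 = 4: 61/13  (≤ bound)
a_4 = 2: 136/29  (≤ bound)
a_5 = 1: 197/42  (≤ bound)
a_6 = 8: 1712/365  (≤ bound)
a_7 = 1: 1909/407  (> 391, stop)

1712/365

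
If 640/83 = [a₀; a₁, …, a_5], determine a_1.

Run the Euclidean algorithm, recording each quotient:
640 = 7·83 + 59, so a_0 = 7
83 = 1·59 + 24, so a_1 = 1

1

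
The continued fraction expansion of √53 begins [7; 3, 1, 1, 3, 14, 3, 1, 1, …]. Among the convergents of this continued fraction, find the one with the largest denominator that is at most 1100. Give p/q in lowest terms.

a_0 = 7: 7/1  (≤ bound)
a_1 = 3: 22/3  (≤ bound)
a_2 = 1: 29/4  (≤ bound)
a_3 = 1: 51/7  (≤ bound)
a_4 = 3: 182/25  (≤ bound)
a_5 = 14: 2599/357  (≤ bound)
a_6 = 3: 7979/1096  (≤ bound)
a_7 = 1: 10578/1453  (> 1100, stop)

7979/1096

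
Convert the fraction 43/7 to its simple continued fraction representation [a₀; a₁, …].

[6; 7]

43 ÷ 7 → quotient 6, remainder 1
7 ÷ 1 → quotient 7, remainder 0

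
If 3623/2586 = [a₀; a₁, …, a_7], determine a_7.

2

3623 = 1·2586 + 1037, so a_0 = 1
2586 = 2·1037 + 512, so a_1 = 2
1037 = 2·512 + 13, so a_2 = 2
512 = 39·13 + 5, so a_3 = 39
13 = 2·5 + 3, so a_4 = 2
5 = 1·3 + 2, so a_5 = 1
3 = 1·2 + 1, so a_6 = 1
2 = 2·1 + 0, so a_7 = 2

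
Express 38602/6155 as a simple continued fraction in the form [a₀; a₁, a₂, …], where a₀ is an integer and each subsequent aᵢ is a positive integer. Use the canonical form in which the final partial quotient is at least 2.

38602 = 6·6155 + 1672, so a_0 = 6
6155 = 3·1672 + 1139, so a_1 = 3
1672 = 1·1139 + 533, so a_2 = 1
1139 = 2·533 + 73, so a_3 = 2
533 = 7·73 + 22, so a_4 = 7
73 = 3·22 + 7, so a_5 = 3
22 = 3·7 + 1, so a_6 = 3
7 = 7·1 + 0, so a_7 = 7

[6; 3, 1, 2, 7, 3, 3, 7]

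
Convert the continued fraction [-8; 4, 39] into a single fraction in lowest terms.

Use the convergent recurrence hₖ = aₖ·hₖ₋₁ + hₖ₋₂ (and likewise for the denominators kₖ):
a_0 = -8: -8/1
a_1 = 4: -31/4
a_2 = 39: -1217/157

-1217/157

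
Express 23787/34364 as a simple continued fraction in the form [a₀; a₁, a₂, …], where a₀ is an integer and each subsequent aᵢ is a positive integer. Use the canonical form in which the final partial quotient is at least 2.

[0; 1, 2, 4, 58, 1, 1, 22]

23787 ÷ 34364 → quotient 0, remainder 23787
34364 ÷ 23787 → quotient 1, remainder 10577
23787 ÷ 10577 → quotient 2, remainder 2633
10577 ÷ 2633 → quotient 4, remainder 45
2633 ÷ 45 → quotient 58, remainder 23
45 ÷ 23 → quotient 1, remainder 22
23 ÷ 22 → quotient 1, remainder 1
22 ÷ 1 → quotient 22, remainder 0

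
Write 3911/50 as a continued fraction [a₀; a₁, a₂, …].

[78; 4, 1, 1, 5]

3911 ÷ 50 → quotient 78, remainder 11
50 ÷ 11 → quotient 4, remainder 6
11 ÷ 6 → quotient 1, remainder 5
6 ÷ 5 → quotient 1, remainder 1
5 ÷ 1 → quotient 5, remainder 0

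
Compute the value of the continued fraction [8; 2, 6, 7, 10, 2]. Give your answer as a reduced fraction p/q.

Starting at the tail and folding back:
Start with 2.
10 + 1/(2/1) = 10 + 1/2 = 21/2
7 + 1/(21/2) = 7 + 2/21 = 149/21
6 + 1/(149/21) = 6 + 21/149 = 915/149
2 + 1/(915/149) = 2 + 149/915 = 1979/915
8 + 1/(1979/915) = 8 + 915/1979 = 16747/1979

16747/1979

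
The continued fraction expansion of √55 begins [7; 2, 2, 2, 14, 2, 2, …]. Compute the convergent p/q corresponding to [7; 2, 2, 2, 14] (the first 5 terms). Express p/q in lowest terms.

a_0 = 7: 7/1
a_1 = 2: 15/2
a_2 = 2: 37/5
a_3 = 2: 89/12
a_4 = 14: 1283/173

1283/173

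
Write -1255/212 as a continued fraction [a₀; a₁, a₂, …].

[-6; 12, 2, 8]

-1255 ÷ 212 → quotient -6, remainder 17
212 ÷ 17 → quotient 12, remainder 8
17 ÷ 8 → quotient 2, remainder 1
8 ÷ 1 → quotient 8, remainder 0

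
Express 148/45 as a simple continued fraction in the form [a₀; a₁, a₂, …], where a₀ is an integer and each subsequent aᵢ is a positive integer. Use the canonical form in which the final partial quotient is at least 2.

⌊148/45⌋ = 3, remainder 13
⌊45/13⌋ = 3, remainder 6
⌊13/6⌋ = 2, remainder 1
⌊6/1⌋ = 6, remainder 0

[3; 3, 2, 6]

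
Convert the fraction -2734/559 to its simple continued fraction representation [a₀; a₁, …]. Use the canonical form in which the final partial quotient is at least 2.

⌊-2734/559⌋ = -5, remainder 61
⌊559/61⌋ = 9, remainder 10
⌊61/10⌋ = 6, remainder 1
⌊10/1⌋ = 10, remainder 0

[-5; 9, 6, 10]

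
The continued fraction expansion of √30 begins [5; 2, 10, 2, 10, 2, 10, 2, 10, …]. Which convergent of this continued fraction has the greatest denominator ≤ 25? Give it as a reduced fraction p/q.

115/21

List convergents until the denominator exceeds the bound:
a_0 = 5: 5/1  (≤ bound)
a_1 = 2: 11/2  (≤ bound)
a_2 = 10: 115/21  (≤ bound)
a_3 = 2: 241/44  (> 25, stop)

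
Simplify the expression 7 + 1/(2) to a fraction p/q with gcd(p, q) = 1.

a_0 = 7: 7/1
a_1 = 2: 15/2

15/2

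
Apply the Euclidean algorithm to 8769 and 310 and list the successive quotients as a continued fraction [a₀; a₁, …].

⌊8769/310⌋ = 28, remainder 89
⌊310/89⌋ = 3, remainder 43
⌊89/43⌋ = 2, remainder 3
⌊43/3⌋ = 14, remainder 1
⌊3/1⌋ = 3, remainder 0

[28; 3, 2, 14, 3]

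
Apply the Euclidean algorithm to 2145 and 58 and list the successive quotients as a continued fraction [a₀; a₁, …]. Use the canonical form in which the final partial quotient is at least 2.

2145 = 36·58 + 57, so a_0 = 36
58 = 1·57 + 1, so a_1 = 1
57 = 57·1 + 0, so a_2 = 57

[36; 1, 57]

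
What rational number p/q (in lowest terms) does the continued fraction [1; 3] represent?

4/3

Use the convergent recurrence hₖ = aₖ·hₖ₋₁ + hₖ₋₂ (and likewise for the denominators kₖ):
a_0 = 1: 1/1
a_1 = 3: 4/3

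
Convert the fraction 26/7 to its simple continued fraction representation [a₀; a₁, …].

26 ÷ 7 → quotient 3, remainder 5
7 ÷ 5 → quotient 1, remainder 2
5 ÷ 2 → quotient 2, remainder 1
2 ÷ 1 → quotient 2, remainder 0

[3; 1, 2, 2]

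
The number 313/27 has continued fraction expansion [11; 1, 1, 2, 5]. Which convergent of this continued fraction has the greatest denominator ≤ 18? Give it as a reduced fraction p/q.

a_0 = 11: 11/1  (≤ bound)
a_1 = 1: 12/1  (≤ bound)
a_2 = 1: 23/2  (≤ bound)
a_3 = 2: 58/5  (≤ bound)
a_4 = 5: 313/27  (> 18, stop)

58/5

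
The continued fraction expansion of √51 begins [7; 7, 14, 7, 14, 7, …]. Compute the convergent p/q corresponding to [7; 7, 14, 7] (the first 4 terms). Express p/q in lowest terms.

4999/700

Work from the innermost term outward:
Start with 7.
14 + 1/(7/1) = 14 + 1/7 = 99/7
7 + 1/(99/7) = 7 + 7/99 = 700/99
7 + 1/(700/99) = 7 + 99/700 = 4999/700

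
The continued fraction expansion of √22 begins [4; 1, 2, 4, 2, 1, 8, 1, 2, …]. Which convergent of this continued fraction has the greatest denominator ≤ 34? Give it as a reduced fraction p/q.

136/29

a_0 = 4: 4/1  (≤ bound)
a_1 = 1: 5/1  (≤ bound)
a_2 = 2: 14/3  (≤ bound)
a_3 = 4: 61/13  (≤ bound)
a_4 = 2: 136/29  (≤ bound)
a_5 = 1: 197/42  (> 34, stop)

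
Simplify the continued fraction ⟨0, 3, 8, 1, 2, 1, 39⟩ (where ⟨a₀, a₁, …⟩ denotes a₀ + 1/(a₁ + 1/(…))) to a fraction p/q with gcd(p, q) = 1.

1391/4332

a_0 = 0: 0/1
a_1 = 3: 1/3
a_2 = 8: 8/25
a_3 = 1: 9/28
a_4 = 2: 26/81
a_5 = 1: 35/109
a_6 = 39: 1391/4332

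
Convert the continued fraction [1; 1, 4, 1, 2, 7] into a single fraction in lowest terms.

Collapse the nested fraction from the inside out:
Start with 7.
2 + 1/(7/1) = 2 + 1/7 = 15/7
1 + 1/(15/7) = 1 + 7/15 = 22/15
4 + 1/(22/15) = 4 + 15/22 = 103/22
1 + 1/(103/22) = 1 + 22/103 = 125/103
1 + 1/(125/103) = 1 + 103/125 = 228/125

228/125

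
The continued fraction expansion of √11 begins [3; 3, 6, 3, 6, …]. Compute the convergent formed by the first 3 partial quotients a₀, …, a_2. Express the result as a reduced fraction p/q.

Start with 6.
3 + 1/(6/1) = 3 + 1/6 = 19/6
3 + 1/(19/6) = 3 + 6/19 = 63/19

63/19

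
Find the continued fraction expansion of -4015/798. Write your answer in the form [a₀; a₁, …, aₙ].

[-6; 1, 30, 1, 11, 2]

Run the Euclidean algorithm, recording each quotient:
⌊-4015/798⌋ = -6, remainder 773
⌊798/773⌋ = 1, remainder 25
⌊773/25⌋ = 30, remainder 23
⌊25/23⌋ = 1, remainder 2
⌊23/2⌋ = 11, remainder 1
⌊2/1⌋ = 2, remainder 0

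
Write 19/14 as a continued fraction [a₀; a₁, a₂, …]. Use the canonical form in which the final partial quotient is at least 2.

⌊19/14⌋ = 1, remainder 5
⌊14/5⌋ = 2, remainder 4
⌊5/4⌋ = 1, remainder 1
⌊4/1⌋ = 4, remainder 0

[1; 2, 1, 4]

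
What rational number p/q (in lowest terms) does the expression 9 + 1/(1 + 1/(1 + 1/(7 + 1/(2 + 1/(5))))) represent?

Work from the innermost term outward:
Start with 5.
2 + 1/(5/1) = 2 + 1/5 = 11/5
7 + 1/(11/5) = 7 + 5/11 = 82/11
1 + 1/(82/11) = 1 + 11/82 = 93/82
1 + 1/(93/82) = 1 + 82/93 = 175/93
9 + 1/(175/93) = 9 + 93/175 = 1668/175

1668/175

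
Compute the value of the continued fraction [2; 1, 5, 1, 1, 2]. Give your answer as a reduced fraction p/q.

94/33

Work from the innermost term outward:
Start with 2.
1 + 1/(2/1) = 1 + 1/2 = 3/2
1 + 1/(3/2) = 1 + 2/3 = 5/3
5 + 1/(5/3) = 5 + 3/5 = 28/5
1 + 1/(28/5) = 1 + 5/28 = 33/28
2 + 1/(33/28) = 2 + 28/33 = 94/33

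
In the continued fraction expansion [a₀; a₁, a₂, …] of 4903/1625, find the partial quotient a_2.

28

⌊4903/1625⌋ = 3, remainder 28
⌊1625/28⌋ = 58, remainder 1
⌊28/1⌋ = 28, remainder 0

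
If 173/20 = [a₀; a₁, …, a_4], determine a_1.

1

Apply division with remainder until the remainder is 0:
173 ÷ 20 → quotient 8, remainder 13
20 ÷ 13 → quotient 1, remainder 7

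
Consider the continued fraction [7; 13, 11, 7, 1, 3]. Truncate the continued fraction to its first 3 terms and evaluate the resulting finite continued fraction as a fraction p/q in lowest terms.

1019/144

Build up convergents one term at a time:
a_0 = 7: 7/1
a_1 = 13: 92/13
a_2 = 11: 1019/144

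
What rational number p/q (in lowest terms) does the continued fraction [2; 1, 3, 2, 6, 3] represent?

508/183

Start with 3.
6 + 1/(3/1) = 6 + 1/3 = 19/3
2 + 1/(19/3) = 2 + 3/19 = 41/19
3 + 1/(41/19) = 3 + 19/41 = 142/41
1 + 1/(142/41) = 1 + 41/142 = 183/142
2 + 1/(183/142) = 2 + 142/183 = 508/183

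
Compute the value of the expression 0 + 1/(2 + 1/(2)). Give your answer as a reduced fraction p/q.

2/5

Collapse the nested fraction from the inside out:
Start with 2.
2 + 1/(2/1) = 2 + 1/2 = 5/2
0 + 1/(5/2) = 0 + 2/5 = 2/5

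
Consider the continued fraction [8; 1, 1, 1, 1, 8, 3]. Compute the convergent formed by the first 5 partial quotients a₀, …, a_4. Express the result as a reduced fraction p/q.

43/5

Work from the innermost term outward:
Start with 1.
1 + 1/(1/1) = 1 + 1/1 = 2/1
1 + 1/(2/1) = 1 + 1/2 = 3/2
1 + 1/(3/2) = 1 + 2/3 = 5/3
8 + 1/(5/3) = 8 + 3/5 = 43/5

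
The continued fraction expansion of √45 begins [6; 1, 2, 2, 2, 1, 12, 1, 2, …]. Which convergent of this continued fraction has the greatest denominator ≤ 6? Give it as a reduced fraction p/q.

20/3

List convergents until the denominator exceeds the bound:
a_0 = 6: 6/1  (≤ bound)
a_1 = 1: 7/1  (≤ bound)
a_2 = 2: 20/3  (≤ bound)
a_3 = 2: 47/7  (> 6, stop)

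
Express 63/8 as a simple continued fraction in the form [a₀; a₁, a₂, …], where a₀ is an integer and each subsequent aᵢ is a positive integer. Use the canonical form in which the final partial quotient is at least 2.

63 = 7·8 + 7, so a_0 = 7
8 = 1·7 + 1, so a_1 = 1
7 = 7·1 + 0, so a_2 = 7

[7; 1, 7]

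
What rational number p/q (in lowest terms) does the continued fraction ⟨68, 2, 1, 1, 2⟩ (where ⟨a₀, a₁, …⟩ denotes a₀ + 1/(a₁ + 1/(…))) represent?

889/13

Start with 2.
1 + 1/(2/1) = 1 + 1/2 = 3/2
1 + 1/(3/2) = 1 + 2/3 = 5/3
2 + 1/(5/3) = 2 + 3/5 = 13/5
68 + 1/(13/5) = 68 + 5/13 = 889/13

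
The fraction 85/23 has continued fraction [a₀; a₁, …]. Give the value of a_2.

85 = 3·23 + 16, so a_0 = 3
23 = 1·16 + 7, so a_1 = 1
16 = 2·7 + 2, so a_2 = 2

2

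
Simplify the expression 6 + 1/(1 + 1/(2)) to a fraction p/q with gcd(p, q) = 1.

Build up convergents one term at a time:
a_0 = 6: 6/1
a_1 = 1: 7/1
a_2 = 2: 20/3

20/3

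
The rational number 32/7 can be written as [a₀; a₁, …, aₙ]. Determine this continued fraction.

32 ÷ 7 → quotient 4, remainder 4
7 ÷ 4 → quotient 1, remainder 3
4 ÷ 3 → quotient 1, remainder 1
3 ÷ 1 → quotient 3, remainder 0

[4; 1, 1, 3]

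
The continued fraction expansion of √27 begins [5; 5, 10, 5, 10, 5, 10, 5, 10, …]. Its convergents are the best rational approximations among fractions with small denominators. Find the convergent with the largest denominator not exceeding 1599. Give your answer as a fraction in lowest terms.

1351/260

a_0 = 5: 5/1  (≤ bound)
a_1 = 5: 26/5  (≤ bound)
a_2 = 10: 265/51  (≤ bound)
a_3 = 5: 1351/260  (≤ bound)
a_4 = 10: 13775/2651  (> 1599, stop)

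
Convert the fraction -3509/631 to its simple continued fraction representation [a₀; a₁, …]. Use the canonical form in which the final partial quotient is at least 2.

[-6; 2, 3, 1, 1, 2, 15]

⌊-3509/631⌋ = -6, remainder 277
⌊631/277⌋ = 2, remainder 77
⌊277/77⌋ = 3, remainder 46
⌊77/46⌋ = 1, remainder 31
⌊46/31⌋ = 1, remainder 15
⌊31/15⌋ = 2, remainder 1
⌊15/1⌋ = 15, remainder 0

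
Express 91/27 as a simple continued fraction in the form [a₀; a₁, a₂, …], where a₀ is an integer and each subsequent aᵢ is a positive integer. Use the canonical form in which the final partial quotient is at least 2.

Repeatedly divide and take the remainder:
91 = 3·27 + 10, so a_0 = 3
27 = 2·10 + 7, so a_1 = 2
10 = 1·7 + 3, so a_2 = 1
7 = 2·3 + 1, so a_3 = 2
3 = 3·1 + 0, so a_4 = 3

[3; 2, 1, 2, 3]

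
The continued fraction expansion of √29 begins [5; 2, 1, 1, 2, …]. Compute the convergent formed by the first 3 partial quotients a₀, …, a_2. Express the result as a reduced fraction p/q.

16/3

Start with 1.
2 + 1/(1/1) = 2 + 1/1 = 3/1
5 + 1/(3/1) = 5 + 1/3 = 16/3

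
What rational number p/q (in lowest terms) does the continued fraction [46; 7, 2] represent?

a_0 = 46: 46/1
a_1 = 7: 323/7
a_2 = 2: 692/15

692/15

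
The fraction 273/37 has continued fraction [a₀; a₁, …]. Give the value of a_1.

⌊273/37⌋ = 7, remainder 14
⌊37/14⌋ = 2, remainder 9

2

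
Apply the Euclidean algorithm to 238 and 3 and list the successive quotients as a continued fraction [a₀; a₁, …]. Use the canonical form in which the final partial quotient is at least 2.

[79; 3]

238 = 79·3 + 1, so a_0 = 79
3 = 3·1 + 0, so a_1 = 3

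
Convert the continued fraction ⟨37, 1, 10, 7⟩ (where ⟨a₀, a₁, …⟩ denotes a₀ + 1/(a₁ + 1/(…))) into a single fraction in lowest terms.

Work from the innermost term outward:
Start with 7.
10 + 1/(7/1) = 10 + 1/7 = 71/7
1 + 1/(71/7) = 1 + 7/71 = 78/71
37 + 1/(78/71) = 37 + 71/78 = 2957/78

2957/78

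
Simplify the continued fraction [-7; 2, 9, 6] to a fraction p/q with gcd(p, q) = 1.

-757/116

Use the convergent recurrence hₖ = aₖ·hₖ₋₁ + hₖ₋₂ (and likewise for the denominators kₖ):
a_0 = -7: -7/1
a_1 = 2: -13/2
a_2 = 9: -124/19
a_3 = 6: -757/116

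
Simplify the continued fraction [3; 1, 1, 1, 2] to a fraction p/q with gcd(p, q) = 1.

Start with 2.
1 + 1/(2/1) = 1 + 1/2 = 3/2
1 + 1/(3/2) = 1 + 2/3 = 5/3
1 + 1/(5/3) = 1 + 3/5 = 8/5
3 + 1/(8/5) = 3 + 5/8 = 29/8

29/8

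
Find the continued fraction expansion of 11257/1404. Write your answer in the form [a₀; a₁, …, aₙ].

Run the Euclidean algorithm, recording each quotient:
11257 = 8·1404 + 25, so a_0 = 8
1404 = 56·25 + 4, so a_1 = 56
25 = 6·4 + 1, so a_2 = 6
4 = 4·1 + 0, so a_3 = 4

[8; 56, 6, 4]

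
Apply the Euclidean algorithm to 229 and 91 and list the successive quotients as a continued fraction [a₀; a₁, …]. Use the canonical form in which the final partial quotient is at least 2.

[2; 1, 1, 14, 1, 2]

229 = 2·91 + 47, so a_0 = 2
91 = 1·47 + 44, so a_1 = 1
47 = 1·44 + 3, so a_2 = 1
44 = 14·3 + 2, so a_3 = 14
3 = 1·2 + 1, so a_4 = 1
2 = 2·1 + 0, so a_5 = 2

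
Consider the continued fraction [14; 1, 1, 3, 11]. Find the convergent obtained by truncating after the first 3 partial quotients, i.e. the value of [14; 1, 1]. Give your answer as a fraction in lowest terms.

29/2

a_0 = 14: 14/1
a_1 = 1: 15/1
a_2 = 1: 29/2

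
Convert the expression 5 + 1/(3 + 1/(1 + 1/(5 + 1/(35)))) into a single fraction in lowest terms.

4256/809

Start with 35.
5 + 1/(35/1) = 5 + 1/35 = 176/35
1 + 1/(176/35) = 1 + 35/176 = 211/176
3 + 1/(211/176) = 3 + 176/211 = 809/211
5 + 1/(809/211) = 5 + 211/809 = 4256/809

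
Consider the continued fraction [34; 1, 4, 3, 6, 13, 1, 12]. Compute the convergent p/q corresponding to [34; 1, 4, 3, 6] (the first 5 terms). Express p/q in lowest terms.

3516/101

Starting at the tail and folding back:
Start with 6.
3 + 1/(6/1) = 3 + 1/6 = 19/6
4 + 1/(19/6) = 4 + 6/19 = 82/19
1 + 1/(82/19) = 1 + 19/82 = 101/82
34 + 1/(101/82) = 34 + 82/101 = 3516/101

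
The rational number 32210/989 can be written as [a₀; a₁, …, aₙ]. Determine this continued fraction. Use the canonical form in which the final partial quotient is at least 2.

⌊32210/989⌋ = 32, remainder 562
⌊989/562⌋ = 1, remainder 427
⌊562/427⌋ = 1, remainder 135
⌊427/135⌋ = 3, remainder 22
⌊135/22⌋ = 6, remainder 3
⌊22/3⌋ = 7, remainder 1
⌊3/1⌋ = 3, remainder 0

[32; 1, 1, 3, 6, 7, 3]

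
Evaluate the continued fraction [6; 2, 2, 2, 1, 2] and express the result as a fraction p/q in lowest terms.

295/46

Build up convergents one term at a time:
a_0 = 6: 6/1
a_1 = 2: 13/2
a_2 = 2: 32/5
a_3 = 2: 77/12
a_4 = 1: 109/17
a_5 = 2: 295/46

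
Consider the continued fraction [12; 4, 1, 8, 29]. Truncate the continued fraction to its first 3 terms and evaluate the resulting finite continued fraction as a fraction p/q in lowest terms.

Work from the innermost term outward:
Start with 1.
4 + 1/(1/1) = 4 + 1/1 = 5/1
12 + 1/(5/1) = 12 + 1/5 = 61/5

61/5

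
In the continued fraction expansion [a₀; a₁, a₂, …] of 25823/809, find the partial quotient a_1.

25823 = 31·809 + 744, so a_0 = 31
809 = 1·744 + 65, so a_1 = 1

1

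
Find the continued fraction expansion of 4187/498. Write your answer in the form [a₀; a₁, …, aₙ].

4187 = 8·498 + 203, so a_0 = 8
498 = 2·203 + 92, so a_1 = 2
203 = 2·92 + 19, so a_2 = 2
92 = 4·19 + 16, so a_3 = 4
19 = 1·16 + 3, so a_4 = 1
16 = 5·3 + 1, so a_5 = 5
3 = 3·1 + 0, so a_6 = 3

[8; 2, 2, 4, 1, 5, 3]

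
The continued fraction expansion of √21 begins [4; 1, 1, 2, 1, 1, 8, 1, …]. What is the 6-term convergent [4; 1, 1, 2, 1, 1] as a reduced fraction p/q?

Compute successive convergents:
a_0 = 4: 4/1
a_1 = 1: 5/1
a_2 = 1: 9/2
a_3 = 2: 23/5
a_4 = 1: 32/7
a_5 = 1: 55/12

55/12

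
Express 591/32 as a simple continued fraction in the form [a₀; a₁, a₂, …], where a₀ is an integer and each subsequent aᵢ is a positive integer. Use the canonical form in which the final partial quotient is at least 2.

591 = 18·32 + 15, so a_0 = 18
32 = 2·15 + 2, so a_1 = 2
15 = 7·2 + 1, so a_2 = 7
2 = 2·1 + 0, so a_3 = 2

[18; 2, 7, 2]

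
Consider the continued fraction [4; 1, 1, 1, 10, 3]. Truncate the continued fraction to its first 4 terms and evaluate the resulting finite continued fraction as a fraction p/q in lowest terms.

14/3

a_0 = 4: 4/1
a_1 = 1: 5/1
a_2 = 1: 9/2
a_3 = 1: 14/3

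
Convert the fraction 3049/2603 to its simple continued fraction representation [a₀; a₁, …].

3049 = 1·2603 + 446, so a_0 = 1
2603 = 5·446 + 373, so a_1 = 5
446 = 1·373 + 73, so a_2 = 1
373 = 5·73 + 8, so a_3 = 5
73 = 9·8 + 1, so a_4 = 9
8 = 8·1 + 0, so a_5 = 8

[1; 5, 1, 5, 9, 8]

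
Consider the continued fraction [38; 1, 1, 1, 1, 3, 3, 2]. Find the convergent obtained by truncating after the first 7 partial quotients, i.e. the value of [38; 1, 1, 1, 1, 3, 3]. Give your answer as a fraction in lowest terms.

Build up convergents one term at a time:
a_0 = 38: 38/1
a_1 = 1: 39/1
a_2 = 1: 77/2
a_3 = 1: 116/3
a_4 = 1: 193/5
a_5 = 3: 695/18
a_6 = 3: 2278/59

2278/59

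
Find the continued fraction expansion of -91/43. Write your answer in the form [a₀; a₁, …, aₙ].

[-3; 1, 7, 1, 1, 2]

Run the Euclidean algorithm, recording each quotient:
-91 = -3·43 + 38, so a_0 = -3
43 = 1·38 + 5, so a_1 = 1
38 = 7·5 + 3, so a_2 = 7
5 = 1·3 + 2, so a_3 = 1
3 = 1·2 + 1, so a_4 = 1
2 = 2·1 + 0, so a_5 = 2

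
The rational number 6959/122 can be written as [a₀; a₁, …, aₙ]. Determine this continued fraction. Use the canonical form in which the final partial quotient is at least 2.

[57; 24, 2, 2]

Repeatedly divide and take the remainder:
⌊6959/122⌋ = 57, remainder 5
⌊122/5⌋ = 24, remainder 2
⌊5/2⌋ = 2, remainder 1
⌊2/1⌋ = 2, remainder 0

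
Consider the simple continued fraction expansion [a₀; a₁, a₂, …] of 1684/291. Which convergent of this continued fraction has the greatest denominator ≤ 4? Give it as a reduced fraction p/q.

23/4

a_0 = 5: 5/1  (≤ bound)
a_1 = 1: 6/1  (≤ bound)
a_2 = 3: 23/4  (≤ bound)
a_3 = 1: 29/5  (> 4, stop)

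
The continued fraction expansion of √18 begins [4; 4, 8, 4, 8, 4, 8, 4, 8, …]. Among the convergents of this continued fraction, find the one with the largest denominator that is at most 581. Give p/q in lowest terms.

List convergents until the denominator exceeds the bound:
a_0 = 4: 4/1  (≤ bound)
a_1 = 4: 17/4  (≤ bound)
a_2 = 8: 140/33  (≤ bound)
a_3 = 4: 577/136  (≤ bound)
a_4 = 8: 4756/1121  (> 581, stop)

577/136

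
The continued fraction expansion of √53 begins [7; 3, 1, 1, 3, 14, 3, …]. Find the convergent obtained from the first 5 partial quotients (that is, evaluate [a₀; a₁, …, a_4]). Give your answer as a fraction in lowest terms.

182/25

a_0 = 7: 7/1
a_1 = 3: 22/3
a_2 = 1: 29/4
a_3 = 1: 51/7
a_4 = 3: 182/25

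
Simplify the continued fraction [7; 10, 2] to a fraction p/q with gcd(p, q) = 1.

Collapse the nested fraction from the inside out:
Start with 2.
10 + 1/(2/1) = 10 + 1/2 = 21/2
7 + 1/(21/2) = 7 + 2/21 = 149/21

149/21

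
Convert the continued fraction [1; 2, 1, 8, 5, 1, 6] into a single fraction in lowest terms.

Start with 6.
1 + 1/(6/1) = 1 + 1/6 = 7/6
5 + 1/(7/6) = 5 + 6/7 = 41/7
8 + 1/(41/7) = 8 + 7/41 = 335/41
1 + 1/(335/41) = 1 + 41/335 = 376/335
2 + 1/(376/335) = 2 + 335/376 = 1087/376
1 + 1/(1087/376) = 1 + 376/1087 = 1463/1087

1463/1087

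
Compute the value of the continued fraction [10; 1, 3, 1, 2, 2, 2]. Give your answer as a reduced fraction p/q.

863/80

Compute successive convergents:
a_0 = 10: 10/1
a_1 = 1: 11/1
a_2 = 3: 43/4
a_3 = 1: 54/5
a_4 = 2: 151/14
a_5 = 2: 356/33
a_6 = 2: 863/80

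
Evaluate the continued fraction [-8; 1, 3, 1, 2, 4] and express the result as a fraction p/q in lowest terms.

-440/61

Start with 4.
2 + 1/(4/1) = 2 + 1/4 = 9/4
1 + 1/(9/4) = 1 + 4/9 = 13/9
3 + 1/(13/9) = 3 + 9/13 = 48/13
1 + 1/(48/13) = 1 + 13/48 = 61/48
-8 + 1/(61/48) = -8 + 48/61 = -440/61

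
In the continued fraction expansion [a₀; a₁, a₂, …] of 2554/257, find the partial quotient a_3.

16

Apply division with remainder until the remainder is 0:
2554 = 9·257 + 241, so a_0 = 9
257 = 1·241 + 16, so a_1 = 1
241 = 15·16 + 1, so a_2 = 15
16 = 16·1 + 0, so a_3 = 16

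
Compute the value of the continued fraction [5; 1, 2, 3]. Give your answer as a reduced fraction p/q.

57/10

Start with 3.
2 + 1/(3/1) = 2 + 1/3 = 7/3
1 + 1/(7/3) = 1 + 3/7 = 10/7
5 + 1/(10/7) = 5 + 7/10 = 57/10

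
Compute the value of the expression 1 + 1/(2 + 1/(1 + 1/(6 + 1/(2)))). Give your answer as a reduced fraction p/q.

a_0 = 1: 1/1
a_1 = 2: 3/2
a_2 = 1: 4/3
a_3 = 6: 27/20
a_4 = 2: 58/43

58/43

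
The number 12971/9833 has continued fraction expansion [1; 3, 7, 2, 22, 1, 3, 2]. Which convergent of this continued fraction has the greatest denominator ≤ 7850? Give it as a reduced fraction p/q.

5758/4365

a_0 = 1: 1/1  (≤ bound)
a_1 = 3: 4/3  (≤ bound)
a_2 = 7: 29/22  (≤ bound)
a_3 = 2: 62/47  (≤ bound)
a_4 = 22: 1393/1056  (≤ bound)
a_5 = 1: 1455/1103  (≤ bound)
a_6 = 3: 5758/4365  (≤ bound)
a_7 = 2: 12971/9833  (> 7850, stop)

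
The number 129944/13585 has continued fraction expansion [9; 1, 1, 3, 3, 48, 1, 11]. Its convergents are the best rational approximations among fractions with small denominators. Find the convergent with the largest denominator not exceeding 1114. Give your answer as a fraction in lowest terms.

10627/1111

List convergents until the denominator exceeds the bound:
a_0 = 9: 9/1  (≤ bound)
a_1 = 1: 10/1  (≤ bound)
a_2 = 1: 19/2  (≤ bound)
a_3 = 3: 67/7  (≤ bound)
a_4 = 3: 220/23  (≤ bound)
a_5 = 48: 10627/1111  (≤ bound)
a_6 = 1: 10847/1134  (> 1114, stop)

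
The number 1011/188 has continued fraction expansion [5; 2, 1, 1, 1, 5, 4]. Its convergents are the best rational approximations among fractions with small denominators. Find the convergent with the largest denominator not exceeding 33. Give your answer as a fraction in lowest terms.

43/8

List convergents until the denominator exceeds the bound:
a_0 = 5: 5/1  (≤ bound)
a_1 = 2: 11/2  (≤ bound)
a_2 = 1: 16/3  (≤ bound)
a_3 = 1: 27/5  (≤ bound)
a_4 = 1: 43/8  (≤ bound)
a_5 = 5: 242/45  (> 33, stop)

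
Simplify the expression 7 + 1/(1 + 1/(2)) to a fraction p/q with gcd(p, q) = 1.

Build up convergents one term at a time:
a_0 = 7: 7/1
a_1 = 1: 8/1
a_2 = 2: 23/3

23/3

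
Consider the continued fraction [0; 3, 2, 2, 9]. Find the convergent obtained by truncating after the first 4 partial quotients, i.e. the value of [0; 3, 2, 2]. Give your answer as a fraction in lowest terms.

Starting at the tail and folding back:
Start with 2.
2 + 1/(2/1) = 2 + 1/2 = 5/2
3 + 1/(5/2) = 3 + 2/5 = 17/5
0 + 1/(17/5) = 0 + 5/17 = 5/17

5/17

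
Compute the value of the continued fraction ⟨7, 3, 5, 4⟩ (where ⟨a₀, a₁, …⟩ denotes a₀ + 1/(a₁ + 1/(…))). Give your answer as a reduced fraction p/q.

490/67

a_0 = 7: 7/1
a_1 = 3: 22/3
a_2 = 5: 117/16
a_3 = 4: 490/67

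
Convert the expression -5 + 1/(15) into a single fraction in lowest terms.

Work from the innermost term outward:
Start with 15.
-5 + 1/(15/1) = -5 + 1/15 = -74/15

-74/15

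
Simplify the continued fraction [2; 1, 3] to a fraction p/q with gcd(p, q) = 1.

11/4

a_0 = 2: 2/1
a_1 = 1: 3/1
a_2 = 3: 11/4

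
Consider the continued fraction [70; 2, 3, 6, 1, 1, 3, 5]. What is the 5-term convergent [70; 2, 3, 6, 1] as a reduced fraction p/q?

3592/51

Work from the innermost term outward:
Start with 1.
6 + 1/(1/1) = 6 + 1/1 = 7/1
3 + 1/(7/1) = 3 + 1/7 = 22/7
2 + 1/(22/7) = 2 + 7/22 = 51/22
70 + 1/(51/22) = 70 + 22/51 = 3592/51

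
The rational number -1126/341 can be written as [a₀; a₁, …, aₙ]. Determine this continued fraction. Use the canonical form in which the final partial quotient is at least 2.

[-4; 1, 2, 3, 4, 1, 1, 3]

-1126 ÷ 341 → quotient -4, remainder 238
341 ÷ 238 → quotient 1, remainder 103
238 ÷ 103 → quotient 2, remainder 32
103 ÷ 32 → quotient 3, remainder 7
32 ÷ 7 → quotient 4, remainder 4
7 ÷ 4 → quotient 1, remainder 3
4 ÷ 3 → quotient 1, remainder 1
3 ÷ 1 → quotient 3, remainder 0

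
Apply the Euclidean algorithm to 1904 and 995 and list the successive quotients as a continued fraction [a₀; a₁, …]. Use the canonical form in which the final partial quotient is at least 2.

[1; 1, 10, 1, 1, 3, 12]

1904 = 1·995 + 909, so a_0 = 1
995 = 1·909 + 86, so a_1 = 1
909 = 10·86 + 49, so a_2 = 10
86 = 1·49 + 37, so a_3 = 1
49 = 1·37 + 12, so a_4 = 1
37 = 3·12 + 1, so a_5 = 3
12 = 12·1 + 0, so a_6 = 12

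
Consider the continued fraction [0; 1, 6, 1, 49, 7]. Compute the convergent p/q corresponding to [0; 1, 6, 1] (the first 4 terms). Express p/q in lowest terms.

7/8

Work from the innermost term outward:
Start with 1.
6 + 1/(1/1) = 6 + 1/1 = 7/1
1 + 1/(7/1) = 1 + 1/7 = 8/7
0 + 1/(8/7) = 0 + 7/8 = 7/8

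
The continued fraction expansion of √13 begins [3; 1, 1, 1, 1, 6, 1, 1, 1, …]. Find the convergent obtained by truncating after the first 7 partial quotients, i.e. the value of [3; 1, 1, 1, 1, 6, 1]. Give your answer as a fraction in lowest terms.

Collapse the nested fraction from the inside out:
Start with 1.
6 + 1/(1/1) = 6 + 1/1 = 7/1
1 + 1/(7/1) = 1 + 1/7 = 8/7
1 + 1/(8/7) = 1 + 7/8 = 15/8
1 + 1/(15/8) = 1 + 8/15 = 23/15
1 + 1/(23/15) = 1 + 15/23 = 38/23
3 + 1/(38/23) = 3 + 23/38 = 137/38

137/38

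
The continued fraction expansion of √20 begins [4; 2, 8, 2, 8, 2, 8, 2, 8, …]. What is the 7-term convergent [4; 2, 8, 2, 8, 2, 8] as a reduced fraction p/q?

Work from the innermost term outward:
Start with 8.
2 + 1/(8/1) = 2 + 1/8 = 17/8
8 + 1/(17/8) = 8 + 8/17 = 144/17
2 + 1/(144/17) = 2 + 17/144 = 305/144
8 + 1/(305/144) = 8 + 144/305 = 2584/305
2 + 1/(2584/305) = 2 + 305/2584 = 5473/2584
4 + 1/(5473/2584) = 4 + 2584/5473 = 24476/5473

24476/5473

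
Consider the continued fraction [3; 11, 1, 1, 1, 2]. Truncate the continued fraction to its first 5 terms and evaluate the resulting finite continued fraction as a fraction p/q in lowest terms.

Start with 1.
1 + 1/(1/1) = 1 + 1/1 = 2/1
1 + 1/(2/1) = 1 + 1/2 = 3/2
11 + 1/(3/2) = 11 + 2/3 = 35/3
3 + 1/(35/3) = 3 + 3/35 = 108/35

108/35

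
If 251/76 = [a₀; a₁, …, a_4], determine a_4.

Repeatedly divide and take the remainder:
⌊251/76⌋ = 3, remainder 23
⌊76/23⌋ = 3, remainder 7
⌊23/7⌋ = 3, remainder 2
⌊7/2⌋ = 3, remainder 1
⌊2/1⌋ = 2, remainder 0

2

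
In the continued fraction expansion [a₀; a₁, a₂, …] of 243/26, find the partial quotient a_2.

1

243 ÷ 26 → quotient 9, remainder 9
26 ÷ 9 → quotient 2, remainder 8
9 ÷ 8 → quotient 1, remainder 1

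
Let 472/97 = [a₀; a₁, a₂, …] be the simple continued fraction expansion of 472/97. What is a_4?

Apply division with remainder until the remainder is 0:
472 ÷ 97 → quotient 4, remainder 84
97 ÷ 84 → quotient 1, remainder 13
84 ÷ 13 → quotient 6, remainder 6
13 ÷ 6 → quotient 2, remainder 1
6 ÷ 1 → quotient 6, remainder 0

6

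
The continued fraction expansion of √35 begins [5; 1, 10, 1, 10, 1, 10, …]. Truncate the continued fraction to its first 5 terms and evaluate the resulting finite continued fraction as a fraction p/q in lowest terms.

a_0 = 5: 5/1
a_1 = 1: 6/1
a_2 = 10: 65/11
a_3 = 1: 71/12
a_4 = 10: 775/131

775/131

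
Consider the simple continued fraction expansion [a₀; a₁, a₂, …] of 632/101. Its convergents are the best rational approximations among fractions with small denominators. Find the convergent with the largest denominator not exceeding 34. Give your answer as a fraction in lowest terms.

194/31

a_0 = 6: 6/1  (≤ bound)
a_1 = 3: 19/3  (≤ bound)
a_2 = 1: 25/4  (≤ bound)
a_3 = 7: 194/31  (≤ bound)
a_4 = 1: 219/35  (> 34, stop)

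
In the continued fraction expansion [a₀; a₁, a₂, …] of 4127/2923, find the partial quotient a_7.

6

4127 ÷ 2923 → quotient 1, remainder 1204
2923 ÷ 1204 → quotient 2, remainder 515
1204 ÷ 515 → quotient 2, remainder 174
515 ÷ 174 → quotient 2, remainder 167
174 ÷ 167 → quotient 1, remainder 7
167 ÷ 7 → quotient 23, remainder 6
7 ÷ 6 → quotient 1, remainder 1
6 ÷ 1 → quotient 6, remainder 0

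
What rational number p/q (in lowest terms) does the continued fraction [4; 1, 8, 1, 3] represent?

191/39

Build up convergents one term at a time:
a_0 = 4: 4/1
a_1 = 1: 5/1
a_2 = 8: 44/9
a_3 = 1: 49/10
a_4 = 3: 191/39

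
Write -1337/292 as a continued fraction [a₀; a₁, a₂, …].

[-5; 2, 2, 1, 2, 15]

⌊-1337/292⌋ = -5, remainder 123
⌊292/123⌋ = 2, remainder 46
⌊123/46⌋ = 2, remainder 31
⌊46/31⌋ = 1, remainder 15
⌊31/15⌋ = 2, remainder 1
⌊15/1⌋ = 15, remainder 0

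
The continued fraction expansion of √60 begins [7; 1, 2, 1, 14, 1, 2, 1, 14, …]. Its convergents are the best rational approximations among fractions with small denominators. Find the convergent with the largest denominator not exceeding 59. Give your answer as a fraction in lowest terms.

a_0 = 7: 7/1  (≤ bound)
a_1 = 1: 8/1  (≤ bound)
a_2 = 2: 23/3  (≤ bound)
a_3 = 1: 31/4  (≤ bound)
a_4 = 14: 457/59  (≤ bound)
a_5 = 1: 488/63  (> 59, stop)

457/59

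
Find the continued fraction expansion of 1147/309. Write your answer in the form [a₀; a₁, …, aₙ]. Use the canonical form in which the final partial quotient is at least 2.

[3; 1, 2, 2, 8, 2, 2]

⌊1147/309⌋ = 3, remainder 220
⌊309/220⌋ = 1, remainder 89
⌊220/89⌋ = 2, remainder 42
⌊89/42⌋ = 2, remainder 5
⌊42/5⌋ = 8, remainder 2
⌊5/2⌋ = 2, remainder 1
⌊2/1⌋ = 2, remainder 0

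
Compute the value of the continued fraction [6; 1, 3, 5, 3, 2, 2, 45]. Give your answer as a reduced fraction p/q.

Use the convergent recurrence hₖ = aₖ·hₖ₋₁ + hₖ₋₂ (and likewise for the denominators kₖ):
a_0 = 6: 6/1
a_1 = 1: 7/1
a_2 = 3: 27/4
a_3 = 5: 142/21
a_4 = 3: 453/67
a_5 = 2: 1048/155
a_6 = 2: 2549/377
a_7 = 45: 115753/17120

115753/17120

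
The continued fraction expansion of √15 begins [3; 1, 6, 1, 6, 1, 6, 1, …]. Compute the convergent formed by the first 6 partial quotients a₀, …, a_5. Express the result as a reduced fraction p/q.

Start with 1.
6 + 1/(1/1) = 6 + 1/1 = 7/1
1 + 1/(7/1) = 1 + 1/7 = 8/7
6 + 1/(8/7) = 6 + 7/8 = 55/8
1 + 1/(55/8) = 1 + 8/55 = 63/55
3 + 1/(63/55) = 3 + 55/63 = 244/63

244/63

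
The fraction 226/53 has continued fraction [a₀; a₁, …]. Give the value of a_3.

226 ÷ 53 → quotient 4, remainder 14
53 ÷ 14 → quotient 3, remainder 11
14 ÷ 11 → quotient 1, remainder 3
11 ÷ 3 → quotient 3, remainder 2

3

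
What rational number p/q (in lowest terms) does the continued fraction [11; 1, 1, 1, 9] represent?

Build up convergents one term at a time:
a_0 = 11: 11/1
a_1 = 1: 12/1
a_2 = 1: 23/2
a_3 = 1: 35/3
a_4 = 9: 338/29

338/29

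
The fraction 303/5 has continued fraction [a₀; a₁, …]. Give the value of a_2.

303 = 60·5 + 3, so a_0 = 60
5 = 1·3 + 2, so a_1 = 1
3 = 1·2 + 1, so a_2 = 1

1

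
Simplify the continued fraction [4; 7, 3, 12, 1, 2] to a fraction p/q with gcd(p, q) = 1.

3545/857

a_0 = 4: 4/1
a_1 = 7: 29/7
a_2 = 3: 91/22
a_3 = 12: 1121/271
a_4 = 1: 1212/293
a_5 = 2: 3545/857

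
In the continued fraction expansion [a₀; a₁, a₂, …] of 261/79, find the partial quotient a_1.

3

Repeatedly divide and take the remainder:
261 ÷ 79 → quotient 3, remainder 24
79 ÷ 24 → quotient 3, remainder 7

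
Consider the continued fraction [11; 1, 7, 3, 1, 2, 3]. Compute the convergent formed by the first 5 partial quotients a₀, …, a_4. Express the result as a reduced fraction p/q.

392/33

Start with 1.
3 + 1/(1/1) = 3 + 1/1 = 4/1
7 + 1/(4/1) = 7 + 1/4 = 29/4
1 + 1/(29/4) = 1 + 4/29 = 33/29
11 + 1/(33/29) = 11 + 29/33 = 392/33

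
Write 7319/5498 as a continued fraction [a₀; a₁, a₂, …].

⌊7319/5498⌋ = 1, remainder 1821
⌊5498/1821⌋ = 3, remainder 35
⌊1821/35⌋ = 52, remainder 1
⌊35/1⌋ = 35, remainder 0

[1; 3, 52, 35]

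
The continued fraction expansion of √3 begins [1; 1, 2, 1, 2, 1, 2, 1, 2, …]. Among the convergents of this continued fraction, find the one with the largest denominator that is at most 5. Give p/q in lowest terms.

7/4

a_0 = 1: 1/1  (≤ bound)
a_1 = 1: 2/1  (≤ bound)
a_2 = 2: 5/3  (≤ bound)
a_3 = 1: 7/4  (≤ bound)
a_4 = 2: 19/11  (> 5, stop)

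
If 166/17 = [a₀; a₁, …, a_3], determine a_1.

1

Apply division with remainder until the remainder is 0:
166 ÷ 17 → quotient 9, remainder 13
17 ÷ 13 → quotient 1, remainder 4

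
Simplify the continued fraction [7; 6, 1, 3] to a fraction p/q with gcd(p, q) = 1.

193/27

Starting at the tail and folding back:
Start with 3.
1 + 1/(3/1) = 1 + 1/3 = 4/3
6 + 1/(4/3) = 6 + 3/4 = 27/4
7 + 1/(27/4) = 7 + 4/27 = 193/27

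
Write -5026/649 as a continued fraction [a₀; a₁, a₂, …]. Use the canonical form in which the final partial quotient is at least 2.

[-8; 3, 1, 10, 15]

Apply division with remainder until the remainder is 0:
-5026 ÷ 649 → quotient -8, remainder 166
649 ÷ 166 → quotient 3, remainder 151
166 ÷ 151 → quotient 1, remainder 15
151 ÷ 15 → quotient 10, remainder 1
15 ÷ 1 → quotient 15, remainder 0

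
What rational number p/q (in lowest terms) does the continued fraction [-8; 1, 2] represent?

-22/3

Collapse the nested fraction from the inside out:
Start with 2.
1 + 1/(2/1) = 1 + 1/2 = 3/2
-8 + 1/(3/2) = -8 + 2/3 = -22/3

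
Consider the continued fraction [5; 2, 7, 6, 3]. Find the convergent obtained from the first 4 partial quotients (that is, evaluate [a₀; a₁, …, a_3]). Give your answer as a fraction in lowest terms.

Collapse the nested fraction from the inside out:
Start with 6.
7 + 1/(6/1) = 7 + 1/6 = 43/6
2 + 1/(43/6) = 2 + 6/43 = 92/43
5 + 1/(92/43) = 5 + 43/92 = 503/92

503/92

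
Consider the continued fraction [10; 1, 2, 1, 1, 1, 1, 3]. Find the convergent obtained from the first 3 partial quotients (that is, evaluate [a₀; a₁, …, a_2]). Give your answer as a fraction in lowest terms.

Work from the innermost term outward:
Start with 2.
1 + 1/(2/1) = 1 + 1/2 = 3/2
10 + 1/(3/2) = 10 + 2/3 = 32/3

32/3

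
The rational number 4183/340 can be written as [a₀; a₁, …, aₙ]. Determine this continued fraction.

Repeatedly divide and take the remainder:
4183 ÷ 340 → quotient 12, remainder 103
340 ÷ 103 → quotient 3, remainder 31
103 ÷ 31 → quotient 3, remainder 10
31 ÷ 10 → quotient 3, remainder 1
10 ÷ 1 → quotient 10, remainder 0

[12; 3, 3, 3, 10]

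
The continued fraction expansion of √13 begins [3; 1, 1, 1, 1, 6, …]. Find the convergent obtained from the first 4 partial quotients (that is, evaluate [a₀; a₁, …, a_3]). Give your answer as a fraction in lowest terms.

a_0 = 3: 3/1
a_1 = 1: 4/1
a_2 = 1: 7/2
a_3 = 1: 11/3

11/3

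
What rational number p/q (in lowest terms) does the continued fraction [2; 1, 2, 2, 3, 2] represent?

149/55

a_0 = 2: 2/1
a_1 = 1: 3/1
a_2 = 2: 8/3
a_3 = 2: 19/7
a_4 = 3: 65/24
a_5 = 2: 149/55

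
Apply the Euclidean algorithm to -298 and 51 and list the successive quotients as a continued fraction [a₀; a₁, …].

[-6; 6, 2, 1, 2]

Run the Euclidean algorithm, recording each quotient:
-298 = -6·51 + 8, so a_0 = -6
51 = 6·8 + 3, so a_1 = 6
8 = 2·3 + 2, so a_2 = 2
3 = 1·2 + 1, so a_3 = 1
2 = 2·1 + 0, so a_4 = 2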